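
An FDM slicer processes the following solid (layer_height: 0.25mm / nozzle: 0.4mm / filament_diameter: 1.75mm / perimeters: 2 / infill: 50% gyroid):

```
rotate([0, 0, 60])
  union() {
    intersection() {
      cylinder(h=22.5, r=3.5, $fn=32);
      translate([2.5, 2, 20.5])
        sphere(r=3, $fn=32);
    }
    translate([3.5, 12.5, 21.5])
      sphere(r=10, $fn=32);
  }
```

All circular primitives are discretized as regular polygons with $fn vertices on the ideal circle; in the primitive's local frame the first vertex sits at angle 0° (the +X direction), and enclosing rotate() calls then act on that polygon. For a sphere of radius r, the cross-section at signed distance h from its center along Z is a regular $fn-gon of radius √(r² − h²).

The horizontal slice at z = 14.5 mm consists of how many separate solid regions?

1

At z = 14.5 mm: the cylinder: section is a regular 32-gon, circumradius r=3.5; the sphere at (2.5, 2) is absent (|z−center|=6.000 > r=3); Taking the intersection: at least one operand is absent at this height, so nothing remains; the r=10 sphere at (3.5, 12.5) contributes a regular 32-gon of circumradius √(10²−7²) = 7.141; Merging all regions: only the r=10 sphere at (3.5, 12.5) is present, so the union is just that shape — 1 connected region; (whole slice rotated 60° about Z — lengths, areas and connectivity unchanged). The result has 1 disconnected region.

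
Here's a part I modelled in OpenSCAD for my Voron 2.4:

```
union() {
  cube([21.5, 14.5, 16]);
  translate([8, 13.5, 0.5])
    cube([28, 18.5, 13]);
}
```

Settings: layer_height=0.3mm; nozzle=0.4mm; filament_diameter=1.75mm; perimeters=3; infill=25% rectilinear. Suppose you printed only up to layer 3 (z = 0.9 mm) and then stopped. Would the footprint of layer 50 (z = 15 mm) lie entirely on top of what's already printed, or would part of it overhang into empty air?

Compare the two slices. At z = 0.9: the cube (footprint 21.5×14.5) is included at this height (area 311.75 mm²); the cube at (8, 13.5) is present — its section is the full 28×18.5 rectangle (area 518.00 mm²); Merging all regions: the regions partially overlap — summed areas 829.75 mm² minus the doubly-counted overlap 13.50 mm² gives 816.25 mm² — area = 816.25 mm². At z = 15: the 21.5×14.5 cube contributes its full rectangle (area 311.75 mm²); the cube at (8, 13.5) does not reach this height (z outside [0.5, 13.5]); Merging all regions: only the 21.5×14.5 cube is present, so the union is just that shape — area = 311.75 mm². Checking containment: the cross-section at z = 15 is a subset of the cross-section at z = 0.9.

entirely on top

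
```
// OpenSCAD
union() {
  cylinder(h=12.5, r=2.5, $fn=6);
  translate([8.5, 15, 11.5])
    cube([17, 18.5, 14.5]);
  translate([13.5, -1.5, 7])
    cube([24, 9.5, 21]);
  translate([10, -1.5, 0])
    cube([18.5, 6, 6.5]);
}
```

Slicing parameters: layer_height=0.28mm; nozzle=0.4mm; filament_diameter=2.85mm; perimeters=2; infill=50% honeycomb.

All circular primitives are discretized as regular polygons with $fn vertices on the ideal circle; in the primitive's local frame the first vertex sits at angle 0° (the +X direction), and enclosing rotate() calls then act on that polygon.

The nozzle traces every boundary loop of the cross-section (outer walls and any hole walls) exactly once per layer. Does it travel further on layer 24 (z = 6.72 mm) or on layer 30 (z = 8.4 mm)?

Layer 24 (z = 6.72): the cylinder: section is a regular 6-gon, circumradius r=2.5 (perimeter = 2·6·2.500·sin(180°/6) = 15.00 mm); the cube at (8.5, 15) is not intersected at this z (z outside [11.5, 26]); the cube at (13.5, -1.5) does not reach this height (z outside [7, 28]); the cube at (10, -1.5) is not intersected at this z (z outside [0, 6.5]); Merging all regions: only the r=2.5 cylinder is present, so the union is just that shape — boundary = 15.00 mm. So its perimeter = 15.00 mm. Layer 30 (z = 8.4): the cylinder: section is a regular 6-gon, circumradius r=2.5 (perimeter = 2·6·2.500·sin(180°/6) = 15.00 mm); the cube at (8.5, 15) is not intersected at this z (z outside [11.5, 26]); the cube at (13.5, -1.5) (footprint 24×9.5) is included at this height (perimeter 67.00 mm); the cube at (10, -1.5) is absent (z outside [0, 6.5]); Merging all regions: the 2 present regions are separate (no shared area or edge), so areas and boundary lengths simply add and each stays a separate island — boundary = 82.00 mm. So its perimeter = 82.00 mm. Layer 30 is larger (82.00 vs 15.00 mm).

layer 30 (z = 8.4 mm)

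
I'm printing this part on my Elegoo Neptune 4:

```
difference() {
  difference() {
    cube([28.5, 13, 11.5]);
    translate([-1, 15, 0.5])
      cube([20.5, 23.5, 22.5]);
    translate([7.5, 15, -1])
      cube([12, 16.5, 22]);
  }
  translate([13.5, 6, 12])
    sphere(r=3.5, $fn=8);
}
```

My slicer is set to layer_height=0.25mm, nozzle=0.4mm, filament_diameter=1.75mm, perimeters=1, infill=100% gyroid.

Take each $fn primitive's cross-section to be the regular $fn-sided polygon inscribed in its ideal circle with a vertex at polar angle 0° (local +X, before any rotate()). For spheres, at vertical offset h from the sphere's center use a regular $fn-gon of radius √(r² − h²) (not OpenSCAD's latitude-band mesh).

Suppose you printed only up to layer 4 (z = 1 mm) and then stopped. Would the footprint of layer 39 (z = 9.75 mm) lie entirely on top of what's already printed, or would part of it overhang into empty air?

entirely on top

Compare the two slices. At z = 1: the cube is present — its section is the full 28.5×13 rectangle (area 370.50 mm²); the cube at (-1, 15) is present — its section is the full 20.5×23.5 rectangle (area 481.75 mm²); the cube at (7.5, 15) (footprint 12×16.5) is included at this height (area 198.00 mm²); Taking the first minus the rest: starting from the 28.5×13 cube (370.50 mm²), the 20.5×23.5 cube at (-1, 15) misses the remaining region (no effect); the 12×16.5 cube at (7.5, 15) misses the remaining region (no effect) — area = 370.50 mm²; the sphere at (13.5, 6) does not reach this height (|z−center|=11.000 > r=3.5); Taking the first minus the rest: none of the subtracted shapes is present at this height, so the result so far is unchanged — area = 370.50 mm². At z = 9.75: the 28.5×13 cube contributes its full rectangle (area 370.50 mm²); the cube at (-1, 15) is present — its section is the full 20.5×23.5 rectangle (area 481.75 mm²); the cube at (7.5, 15) is present — its section is the full 12×16.5 rectangle (area 198.00 mm²); Subtracting the remaining from the first: starting from the 28.5×13 cube (370.50 mm²), the 20.5×23.5 cube at (-1, 15) misses the remaining region (no effect); the 12×16.5 cube at (7.5, 15) misses the remaining region (no effect) — area = 370.50 mm²; the sphere at (13.5, 6): section is a regular 8-gon, circumradius = √(r²−h²) = √(3.5²−2.25²) = 2.681 (area = (8/2)·2.681²·sin(360°/8) = 20.33 mm²); After the difference (first − rest): starting from that combined region (370.50 mm²), the r=3.5 sphere at (13.5, 6) lies wholly inside it (removes its full 20.33 mm² and its 16.42 mm outline becomes a hole wall) — area = 350.17 mm². Checking containment: the cross-section at z = 9.75 is a subset of the cross-section at z = 1.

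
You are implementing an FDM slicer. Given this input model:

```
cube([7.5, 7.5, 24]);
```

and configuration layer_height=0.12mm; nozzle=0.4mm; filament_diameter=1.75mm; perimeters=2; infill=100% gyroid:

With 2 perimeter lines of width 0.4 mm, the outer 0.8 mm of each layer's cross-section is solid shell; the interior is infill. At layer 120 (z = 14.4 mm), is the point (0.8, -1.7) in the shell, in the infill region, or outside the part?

At z = 14.4 mm: the 7.5×7.5 cube contributes its full rectangle. Overall, the cross-section is a single solid region. The nearest boundary edge runs (0.00, 0.00)→(7.50, 0.00); distance from the point to it = 1.70 mm. The point is not inside any of the regions above, so it lies outside the cross-section (1.70 mm from the nearest boundary).

outside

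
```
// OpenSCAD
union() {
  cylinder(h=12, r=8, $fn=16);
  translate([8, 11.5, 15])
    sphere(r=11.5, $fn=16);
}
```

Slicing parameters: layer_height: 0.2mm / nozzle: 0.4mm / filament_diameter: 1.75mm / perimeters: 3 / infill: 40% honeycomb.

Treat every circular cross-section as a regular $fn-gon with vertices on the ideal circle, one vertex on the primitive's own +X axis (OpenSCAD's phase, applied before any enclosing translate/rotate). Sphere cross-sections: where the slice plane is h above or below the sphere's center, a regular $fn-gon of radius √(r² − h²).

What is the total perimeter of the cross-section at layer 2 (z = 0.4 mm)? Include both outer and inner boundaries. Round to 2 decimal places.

49.94 mm

At z = 0.4 mm: the r=8 cylinder gives a regular 16-gon of circumradius 8 (constant along its height) (perimeter = 2·16·8.000·sin(180°/16) = 49.94 mm); the sphere at (8, 11.5) does not reach this height (|z−center|=14.600 > r=11.5); Merging all regions: only the r=8 cylinder is present, so the union is just that shape — boundary = 49.94 mm. Overall, the cross-section is a single solid region. Total boundary length (outer) = 49.94 mm.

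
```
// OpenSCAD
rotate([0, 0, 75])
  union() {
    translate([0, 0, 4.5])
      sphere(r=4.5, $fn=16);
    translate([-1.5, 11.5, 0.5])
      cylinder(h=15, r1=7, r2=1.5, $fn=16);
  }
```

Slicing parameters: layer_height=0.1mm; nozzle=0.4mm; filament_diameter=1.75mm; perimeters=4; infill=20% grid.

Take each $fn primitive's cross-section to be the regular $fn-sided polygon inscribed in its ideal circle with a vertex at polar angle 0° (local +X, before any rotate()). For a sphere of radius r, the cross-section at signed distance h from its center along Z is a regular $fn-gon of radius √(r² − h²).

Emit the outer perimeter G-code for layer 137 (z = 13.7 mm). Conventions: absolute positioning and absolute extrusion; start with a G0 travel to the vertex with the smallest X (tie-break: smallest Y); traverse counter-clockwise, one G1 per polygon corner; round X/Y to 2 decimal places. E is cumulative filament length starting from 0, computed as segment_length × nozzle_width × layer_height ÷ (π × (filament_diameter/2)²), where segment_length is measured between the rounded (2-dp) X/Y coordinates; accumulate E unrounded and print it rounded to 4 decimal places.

G0 X-13.64 Y1.25 Z13.70
G1 X-13.37 Y0.45 E0.0140
G1 X-12.81 Y-0.19 E0.0282
G1 X-12.06 Y-0.56 E0.0421
G1 X-11.21 Y-0.61 E0.0563
G1 X-10.42 Y-0.34 E0.0701
G1 X-9.78 Y0.21 E0.0842
G1 X-9.41 Y0.97 E0.0982
G1 X-9.35 Y1.81 E0.1122
G1 X-9.63 Y2.61 E0.1263
G1 X-10.18 Y3.24 E0.1402
G1 X-10.94 Y3.61 E0.1543
G1 X-11.78 Y3.67 E0.1683
G1 X-12.58 Y3.40 E0.1823
G1 X-13.21 Y2.84 E0.1964
G1 X-13.58 Y2.09 E0.2103
G1 X-13.64 Y1.25 E0.2243

At z = 13.7 mm: the sphere is absent (|z−center|=9.200 > r=4.5); the cone at (-1.5, 11.5) (r1=7→r2=1.5) has section circumradius 2.160 here — a regular 16-gon; Taking the union: only the cone at (-1.5, 11.5) is present, so the union is just that shape — 1 connected region; (rotated 75° about Z; rotation is an isometry so areas/perimeters/island counts are preserved). The outline is a single polygon with 16 vertices. Extrusion per mm of travel: 0.4 × 0.1 / (π × 0.875²) = 0.016630. Accumulating E over each segment gives final E = 0.2243.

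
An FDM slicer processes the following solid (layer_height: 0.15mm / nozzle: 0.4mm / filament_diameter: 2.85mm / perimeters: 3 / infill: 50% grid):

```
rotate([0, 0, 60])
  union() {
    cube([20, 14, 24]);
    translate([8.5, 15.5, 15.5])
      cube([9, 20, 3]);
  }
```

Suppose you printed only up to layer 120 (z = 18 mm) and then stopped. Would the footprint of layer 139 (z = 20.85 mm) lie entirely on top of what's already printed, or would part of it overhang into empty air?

entirely on top

Compare the two slices. At z = 18: the cube is present — its section is the full 20×14 rectangle (area 280.00 mm²); the 9×20 cube at (8.5, 15.5) contributes its full rectangle (area 180.00 mm²); Combining (union): the 2 present regions are separate (no shared area or edge), so areas and boundary lengths simply add and each stays a separate island — area = 460.00 mm²; (whole slice rotated 60° about Z — lengths, areas and connectivity unchanged). At z = 20.85: the cube is present — its section is the full 20×14 rectangle (area 280.00 mm²); the cube at (8.5, 15.5) is absent (z outside [15.5, 18.5]); Merging all regions: only the 20×14 cube is present, so the union is just that shape — area = 280.00 mm²; (rotated 60° about Z; rotation is an isometry so areas/perimeters/island counts are preserved). Checking containment: the cross-section at z = 20.85 is a subset of the cross-section at z = 18.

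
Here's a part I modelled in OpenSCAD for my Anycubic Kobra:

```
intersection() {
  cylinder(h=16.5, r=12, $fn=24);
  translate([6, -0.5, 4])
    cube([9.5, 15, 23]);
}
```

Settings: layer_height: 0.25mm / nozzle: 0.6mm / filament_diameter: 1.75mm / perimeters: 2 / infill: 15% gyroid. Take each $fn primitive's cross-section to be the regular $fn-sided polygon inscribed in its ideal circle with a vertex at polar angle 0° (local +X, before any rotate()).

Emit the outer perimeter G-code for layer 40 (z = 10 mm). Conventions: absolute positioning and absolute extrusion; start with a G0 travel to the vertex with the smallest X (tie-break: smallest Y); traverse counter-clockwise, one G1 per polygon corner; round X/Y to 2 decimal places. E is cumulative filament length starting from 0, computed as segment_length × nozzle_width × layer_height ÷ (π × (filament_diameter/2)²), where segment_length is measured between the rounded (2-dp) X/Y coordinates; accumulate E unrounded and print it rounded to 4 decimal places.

At z = 10 mm: the r=12 cylinder gives a regular 24-gon of circumradius 12 (constant along its height); the cube at (6, -0.5) is present — its section is the full 9.5×15 rectangle; After intersecting: the 9.5×15 cube at (6, -0.5) partially overlaps the r=12 cylinder; clipping to the common part keeps 46.35 mm² — 1 connected region. The outline is a single polygon with 7 vertices. Extrusion per mm of travel: 0.6 × 0.25 / (π × 0.875²) = 0.062363. Accumulating E over each segment gives final E = 1.8619.

G0 X6.00 Y-0.50 Z10.00
G1 X11.93 Y-0.50 E0.3698
G1 X12.00 Y0.00 E0.4013
G1 X11.59 Y3.11 E0.5969
G1 X10.39 Y6.00 E0.7921
G1 X8.49 Y8.49 E0.9874
G1 X6.00 Y10.39 E1.1827
G1 X6.00 Y-0.50 E1.8619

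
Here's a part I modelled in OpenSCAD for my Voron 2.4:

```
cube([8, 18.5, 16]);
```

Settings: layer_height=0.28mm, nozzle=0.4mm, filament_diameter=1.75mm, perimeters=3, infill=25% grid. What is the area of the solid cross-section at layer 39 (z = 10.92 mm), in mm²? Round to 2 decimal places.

148.00 mm²

At z = 10.92 mm: the 8×18.5 cube contributes its full rectangle (area 148.00 mm²). Overall, the cross-section is a single solid region. Net area = 148.00 mm².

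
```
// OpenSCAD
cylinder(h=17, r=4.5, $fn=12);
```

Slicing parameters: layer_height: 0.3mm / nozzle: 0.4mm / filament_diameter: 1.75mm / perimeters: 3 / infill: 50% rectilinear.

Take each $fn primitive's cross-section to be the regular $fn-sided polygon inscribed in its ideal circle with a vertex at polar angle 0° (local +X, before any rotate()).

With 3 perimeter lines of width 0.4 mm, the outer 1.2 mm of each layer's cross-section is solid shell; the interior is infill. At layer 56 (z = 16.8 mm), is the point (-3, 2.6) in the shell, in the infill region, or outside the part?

At z = 16.8 mm: the r=4.5 cylinder contributes a regular 12-gon of circumradius 4.5. Overall, the cross-section is a single solid region. The nearest boundary edge runs (-2.25, 3.90)→(-3.90, 2.25); distance from the point to it = 0.39 mm. The point is inside the cross-section, 0.39 mm from the nearest boundary — within the 1.2 mm shell band (3 × 0.4).

shell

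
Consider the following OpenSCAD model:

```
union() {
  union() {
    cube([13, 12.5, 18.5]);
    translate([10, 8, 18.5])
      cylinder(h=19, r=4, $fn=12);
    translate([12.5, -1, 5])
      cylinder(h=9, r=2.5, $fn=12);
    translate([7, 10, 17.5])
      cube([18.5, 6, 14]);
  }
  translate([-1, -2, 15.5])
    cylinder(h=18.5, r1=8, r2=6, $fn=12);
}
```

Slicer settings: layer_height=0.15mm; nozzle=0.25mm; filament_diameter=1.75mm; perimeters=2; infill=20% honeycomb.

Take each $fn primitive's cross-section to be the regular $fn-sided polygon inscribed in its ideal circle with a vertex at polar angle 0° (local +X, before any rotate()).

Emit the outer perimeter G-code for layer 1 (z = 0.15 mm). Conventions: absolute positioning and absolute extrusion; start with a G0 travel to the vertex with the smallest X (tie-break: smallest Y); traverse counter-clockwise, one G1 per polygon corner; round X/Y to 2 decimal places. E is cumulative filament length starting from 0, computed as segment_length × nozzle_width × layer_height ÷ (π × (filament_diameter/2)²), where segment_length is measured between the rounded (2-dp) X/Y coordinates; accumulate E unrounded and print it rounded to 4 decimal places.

At z = 0.15 mm: the cube (footprint 13×12.5) is included at this height; the cylinder at (10, 8) is absent (z outside [18.5, 37.5]); the cylinder at (12.5, -1) is not intersected at this z (z outside [5, 14]); the cube at (7, 10) is not intersected at this z (z outside [17.5, 31.5]); Combining (union): only the 13×12.5 cube is present, so the union is just that shape — 1 connected region; the cone at (-1, -2) is absent (z outside [15.5, 34]); Merging all regions: only the result so far is present, so the union is just that shape — 1 connected region. The outline is a single polygon with 4 vertices. Extrusion per mm of travel: 0.25 × 0.15 / (π × 0.875²) = 0.015591. Accumulating E over each segment gives final E = 0.7951.

G0 X0.00 Y0.00 Z0.15
G1 X13.00 Y0.00 E0.2027
G1 X13.00 Y12.50 E0.3976
G1 X0.00 Y12.50 E0.6002
G1 X0.00 Y0.00 E0.7951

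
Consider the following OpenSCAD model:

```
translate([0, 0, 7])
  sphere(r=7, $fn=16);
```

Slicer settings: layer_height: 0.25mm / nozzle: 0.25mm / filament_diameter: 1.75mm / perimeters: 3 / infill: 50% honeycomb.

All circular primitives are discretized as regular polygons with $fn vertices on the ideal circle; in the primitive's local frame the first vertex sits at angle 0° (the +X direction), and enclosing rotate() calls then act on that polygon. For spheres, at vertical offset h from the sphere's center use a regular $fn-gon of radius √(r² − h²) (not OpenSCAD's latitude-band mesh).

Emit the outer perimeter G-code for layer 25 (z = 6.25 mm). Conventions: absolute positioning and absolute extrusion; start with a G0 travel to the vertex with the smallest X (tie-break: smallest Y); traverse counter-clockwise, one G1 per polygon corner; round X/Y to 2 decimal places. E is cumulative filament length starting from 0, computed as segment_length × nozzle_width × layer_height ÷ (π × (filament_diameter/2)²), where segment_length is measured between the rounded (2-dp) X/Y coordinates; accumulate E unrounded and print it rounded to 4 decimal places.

At z = 6.25 mm: the sphere: section is a regular 16-gon, circumradius = √(r²−h²) = √(7²−0.75²) = 6.960. The outline is a single polygon with 16 vertices. Extrusion per mm of travel: 0.25 × 0.25 / (π × 0.875²) = 0.025984. Accumulating E over each segment gives final E = 1.1288.

G0 X-6.96 Y0.00 Z6.25
G1 X-6.43 Y-2.66 E0.0705
G1 X-4.92 Y-4.92 E0.1411
G1 X-2.66 Y-6.43 E0.2117
G1 X0.00 Y-6.96 E0.2822
G1 X2.66 Y-6.43 E0.3527
G1 X4.92 Y-4.92 E0.4233
G1 X6.43 Y-2.66 E0.4939
G1 X6.96 Y0.00 E0.5644
G1 X6.43 Y2.66 E0.6349
G1 X4.92 Y4.92 E0.7055
G1 X2.66 Y6.43 E0.7761
G1 X0.00 Y6.96 E0.8466
G1 X-2.66 Y6.43 E0.9171
G1 X-4.92 Y4.92 E0.9877
G1 X-6.43 Y2.66 E1.0584
G1 X-6.96 Y0.00 E1.1288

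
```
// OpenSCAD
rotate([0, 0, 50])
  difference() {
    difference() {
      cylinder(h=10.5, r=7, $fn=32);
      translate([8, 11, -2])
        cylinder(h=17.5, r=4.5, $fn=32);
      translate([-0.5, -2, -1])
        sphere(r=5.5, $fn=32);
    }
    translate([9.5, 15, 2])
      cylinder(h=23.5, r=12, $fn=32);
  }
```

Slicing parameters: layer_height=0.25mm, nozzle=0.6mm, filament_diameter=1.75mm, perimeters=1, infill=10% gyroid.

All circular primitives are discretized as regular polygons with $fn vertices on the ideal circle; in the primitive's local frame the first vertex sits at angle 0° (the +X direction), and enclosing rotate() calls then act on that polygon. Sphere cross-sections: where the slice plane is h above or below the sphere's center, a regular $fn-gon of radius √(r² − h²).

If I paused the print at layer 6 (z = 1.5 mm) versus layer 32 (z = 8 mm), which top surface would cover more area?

layer 32 (z = 8 mm)

Layer 6 (z = 1.5): the r=7 cylinder gives a regular 32-gon of circumradius 7 (constant along its height) (area = (32/2)·7.000²·sin(360°/32) = 152.95 mm²); the r=4.5 cylinder at (8, 11) gives a regular 32-gon of circumradius 4.5 (constant along its height) (area = (32/2)·4.500²·sin(360°/32) = 63.21 mm²); the sphere at (-0.5, -2): section is a regular 32-gon, circumradius = √(r²−h²) = √(5.5²−2.5²) = 4.899 (area = (32/2)·4.899²·sin(360°/32) = 74.91 mm²); Subtracting the remaining from the first: starting from the r=7 cylinder (152.95 mm²), the r=4.5 cylinder at (8, 11) misses the remaining region (no effect); the r=5.5 sphere at (-0.5, -2) lies wholly inside it (removes its full 74.91 mm² and its 30.73 mm outline becomes a hole wall) — area = 78.04 mm²; the cylinder at (9.5, 15) is absent (z outside [2, 25.5]); After the difference (first − rest): none of the subtracted shapes is present at this height, so that combined region is unchanged — area = 78.04 mm²; (whole slice rotated 50° about Z — lengths, areas and connectivity unchanged). So its area = 78.04 mm². Layer 32 (z = 8): the cylinder: section is a regular 32-gon, circumradius r=7 (area = (32/2)·7.000²·sin(360°/32) = 152.95 mm²); the r=4.5 cylinder at (8, 11) contributes a regular 32-gon of circumradius 4.5 (area = (32/2)·4.500²·sin(360°/32) = 63.21 mm²); the sphere at (-0.5, -2) is not intersected at this z (|z−center|=9.000 > r=5.5); Taking the first minus the rest: starting from the r=7 cylinder (152.95 mm²), the r=4.5 cylinder at (8, 11) misses the remaining region (no effect) — area = 152.95 mm²; the r=12 cylinder at (9.5, 15) contributes a regular 32-gon of circumradius 12 (area = (32/2)·12.000²·sin(360°/32) = 449.49 mm²); Subtracting the remaining from the first: starting from the result so far (152.95 mm²), the r=12 cylinder at (9.5, 15) partially overlaps it — only the 5.05 mm² overlap (of its 449.49 mm²) is removed, clipping the outline — area = 147.90 mm²; (whole slice rotated 50° about Z — lengths, areas and connectivity unchanged). So its area = 147.90 mm². Layer 32 is larger (147.90 vs 78.04 mm²).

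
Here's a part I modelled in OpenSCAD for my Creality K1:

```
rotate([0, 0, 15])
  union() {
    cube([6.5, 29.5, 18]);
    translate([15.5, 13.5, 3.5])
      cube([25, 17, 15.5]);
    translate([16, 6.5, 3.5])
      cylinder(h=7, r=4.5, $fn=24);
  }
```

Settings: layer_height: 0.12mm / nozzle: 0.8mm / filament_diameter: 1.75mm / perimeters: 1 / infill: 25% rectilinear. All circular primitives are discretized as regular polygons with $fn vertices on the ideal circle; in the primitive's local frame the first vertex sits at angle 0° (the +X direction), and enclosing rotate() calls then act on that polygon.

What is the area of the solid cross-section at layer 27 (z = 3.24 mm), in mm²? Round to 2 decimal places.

191.75 mm²

At z = 3.24 mm: the 6.5×29.5 cube contributes its full rectangle (area 191.75 mm²); the cube at (15.5, 13.5) does not reach this height (z outside [3.5, 19]); the cylinder at (16, 6.5) is not intersected at this z (z outside [3.5, 10.5]); Merging all regions: only the 6.5×29.5 cube is present, so the union is just that shape — area = 191.75 mm²; (rotated 15° about Z; rotation is an isometry so areas/perimeters/island counts are preserved). Overall, the cross-section is a single solid region. Net area = 191.75 mm².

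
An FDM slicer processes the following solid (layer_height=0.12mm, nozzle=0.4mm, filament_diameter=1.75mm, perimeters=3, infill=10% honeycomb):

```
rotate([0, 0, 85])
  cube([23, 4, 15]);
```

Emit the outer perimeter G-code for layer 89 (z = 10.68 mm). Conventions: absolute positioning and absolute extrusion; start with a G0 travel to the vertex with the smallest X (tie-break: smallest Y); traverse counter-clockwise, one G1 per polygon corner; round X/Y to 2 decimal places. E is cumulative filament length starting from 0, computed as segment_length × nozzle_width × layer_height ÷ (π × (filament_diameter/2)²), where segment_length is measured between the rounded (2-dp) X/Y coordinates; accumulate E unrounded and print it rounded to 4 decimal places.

At z = 10.68 mm: the cube is present — its section is the full 23×4 rectangle; (rotated 85° about Z; rotation is an isometry so areas/perimeters/island counts are preserved). The outline is a single polygon with 4 vertices. Extrusion per mm of travel: 0.4 × 0.12 / (π × 0.875²) = 0.019956. Accumulating E over each segment gives final E = 1.0773.

G0 X-3.98 Y0.35 Z10.68
G1 X0.00 Y0.00 E0.0797
G1 X2.00 Y22.91 E0.5387
G1 X-1.98 Y23.26 E0.6184
G1 X-3.98 Y0.35 E1.0773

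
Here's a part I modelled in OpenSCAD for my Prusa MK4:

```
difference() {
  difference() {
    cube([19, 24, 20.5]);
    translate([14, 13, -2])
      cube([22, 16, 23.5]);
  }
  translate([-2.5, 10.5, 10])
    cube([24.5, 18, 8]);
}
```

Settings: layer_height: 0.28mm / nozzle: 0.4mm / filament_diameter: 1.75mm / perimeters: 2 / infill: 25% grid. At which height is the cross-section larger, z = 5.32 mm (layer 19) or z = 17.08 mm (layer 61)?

layer 19 (z = 5.32 mm)

Layer 19 (z = 5.32): the cube (footprint 19×24) is included at this height (area 456.00 mm²); the cube at (14, 13) (footprint 22×16) is included at this height (area 352.00 mm²); After the difference (first − rest): starting from the 19×24 cube (456.00 mm²), the 22×16 cube at (14, 13) partially overlaps it — only the 55.00 mm² overlap (of its 352.00 mm²) is removed, clipping the outline — area = 401.00 mm²; the cube at (-2.5, 10.5) is absent (z outside [10, 18]); After the difference (first − rest): none of the subtracted shapes is present at this height, so the result so far is unchanged — area = 401.00 mm². So its area = 401.00 mm². Layer 61 (z = 17.08): the cube (footprint 19×24) is included at this height (area 456.00 mm²); the cube at (14, 13) is present — its section is the full 22×16 rectangle (area 352.00 mm²); Taking the first minus the rest: starting from the 19×24 cube (456.00 mm²), the 22×16 cube at (14, 13) partially overlaps it — only the 55.00 mm² overlap (of its 352.00 mm²) is removed, clipping the outline — area = 401.00 mm²; the cube at (-2.5, 10.5) (footprint 24.5×18) is included at this height (area 441.00 mm²); Subtracting the remaining from the first: starting from that combined region (401.00 mm²), the 24.5×18 cube at (-2.5, 10.5) partially overlaps it — only the 201.50 mm² overlap (of its 441.00 mm²) is removed, clipping the outline — area = 199.50 mm². So its area = 199.50 mm². Layer 19 is larger (401.00 vs 199.50 mm²).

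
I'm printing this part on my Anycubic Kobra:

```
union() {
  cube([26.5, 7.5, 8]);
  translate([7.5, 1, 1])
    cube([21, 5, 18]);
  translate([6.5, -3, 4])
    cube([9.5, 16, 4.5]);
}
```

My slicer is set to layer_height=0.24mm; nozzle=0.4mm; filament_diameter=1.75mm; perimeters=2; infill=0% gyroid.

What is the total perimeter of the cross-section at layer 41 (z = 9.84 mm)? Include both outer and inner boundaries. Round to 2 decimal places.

52.00 mm

At z = 9.84 mm: the cube does not reach this height (z outside [0, 8]); the cube at (7.5, 1) (footprint 21×5) is included at this height (perimeter 52.00 mm); the cube at (6.5, -3) is not intersected at this z (z outside [4, 8.5]); Taking the union: only the 21×5 cube at (7.5, 1) is present, so the union is just that shape — boundary = 52.00 mm. Overall, the cross-section is a single solid region. Total boundary length (outer) = 52.00 mm.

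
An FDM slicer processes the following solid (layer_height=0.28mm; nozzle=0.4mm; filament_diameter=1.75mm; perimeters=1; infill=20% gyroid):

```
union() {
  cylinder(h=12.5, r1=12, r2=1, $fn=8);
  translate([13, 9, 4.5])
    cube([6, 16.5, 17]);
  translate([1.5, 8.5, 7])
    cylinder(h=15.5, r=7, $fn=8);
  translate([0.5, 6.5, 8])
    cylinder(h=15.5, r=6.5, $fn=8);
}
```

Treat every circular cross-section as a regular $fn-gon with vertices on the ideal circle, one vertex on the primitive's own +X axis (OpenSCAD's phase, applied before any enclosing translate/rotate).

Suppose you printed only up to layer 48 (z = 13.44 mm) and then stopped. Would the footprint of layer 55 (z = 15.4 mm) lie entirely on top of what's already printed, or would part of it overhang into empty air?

entirely on top

Compare the two slices. At z = 13.44: the cone does not reach this height (z outside [0, 12.5]); the cube at (13, 9) (footprint 6×16.5) is included at this height (area 99.00 mm²); the r=7 cylinder at (1.5, 8.5) contributes a regular 8-gon of circumradius 7 (area = (8/2)·7.000²·sin(360°/8) = 138.59 mm²); the cylinder at (0.5, 6.5): section is a regular 8-gon, circumradius r=6.5 (area = (8/2)·6.500²·sin(360°/8) = 119.50 mm²); Combining (union): the regions partially overlap — summed areas 357.09 mm² minus the doubly-counted overlap 99.55 mm² gives 257.55 mm² — area = 257.55 mm². At z = 15.4: the cone is not intersected at this z (z outside [0, 12.5]); the cube at (13, 9) (footprint 6×16.5) is included at this height (area 99.00 mm²); the cylinder at (1.5, 8.5): section is a regular 8-gon, circumradius r=7 (area = (8/2)·7.000²·sin(360°/8) = 138.59 mm²); the cylinder at (0.5, 6.5): section is a regular 8-gon, circumradius r=6.5 (area = (8/2)·6.500²·sin(360°/8) = 119.50 mm²); Merging all regions: the regions partially overlap — summed areas 357.09 mm² minus the doubly-counted overlap 99.55 mm² gives 257.55 mm² — area = 257.55 mm². Checking containment: the cross-section at z = 15.4 is a subset of the cross-section at z = 13.44.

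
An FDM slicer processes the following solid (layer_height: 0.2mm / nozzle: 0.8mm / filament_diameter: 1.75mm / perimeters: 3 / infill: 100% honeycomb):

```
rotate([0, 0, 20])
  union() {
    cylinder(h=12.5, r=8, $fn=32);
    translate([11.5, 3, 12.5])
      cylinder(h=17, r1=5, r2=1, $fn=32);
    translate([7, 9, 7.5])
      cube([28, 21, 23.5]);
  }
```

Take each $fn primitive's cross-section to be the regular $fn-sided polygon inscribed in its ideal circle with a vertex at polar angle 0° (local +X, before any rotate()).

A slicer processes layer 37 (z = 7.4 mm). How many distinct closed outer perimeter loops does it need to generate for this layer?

1

At z = 7.4 mm: the r=8 cylinder gives a regular 32-gon of circumradius 8 (constant along its height); the cone at (11.5, 3) does not reach this height (z outside [12.5, 29.5]); the cube at (7, 9) does not reach this height (z outside [7.5, 31]); Merging all regions: only the r=8 cylinder is present, so the union is just that shape — 1 connected region; (rotated 20° about Z; rotation is an isometry so areas/perimeters/island counts are preserved). The result has 1 disconnected region.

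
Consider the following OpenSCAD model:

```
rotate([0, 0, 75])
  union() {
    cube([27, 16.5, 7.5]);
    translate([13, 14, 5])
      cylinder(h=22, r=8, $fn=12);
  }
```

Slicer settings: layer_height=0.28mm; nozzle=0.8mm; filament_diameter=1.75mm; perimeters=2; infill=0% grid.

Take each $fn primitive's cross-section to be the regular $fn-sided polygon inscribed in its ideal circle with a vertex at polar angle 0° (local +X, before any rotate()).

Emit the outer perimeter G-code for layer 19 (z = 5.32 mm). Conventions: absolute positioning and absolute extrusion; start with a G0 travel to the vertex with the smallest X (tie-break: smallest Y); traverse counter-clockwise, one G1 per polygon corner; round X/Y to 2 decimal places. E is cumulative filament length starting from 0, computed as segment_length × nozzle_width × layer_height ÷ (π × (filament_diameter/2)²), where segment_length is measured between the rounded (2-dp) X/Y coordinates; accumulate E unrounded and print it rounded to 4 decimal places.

G0 X-17.89 Y14.11 Z5.32
G1 X-15.82 Y10.52 E0.3859
G1 X-14.47 Y9.75 E0.5307
G1 X-15.94 Y4.27 E1.0590
G1 X0.00 Y0.00 E2.5959
G1 X6.99 Y26.08 E5.1104
G1 X-8.95 Y30.35 E6.6472
G1 X-10.68 Y23.91 E7.2682
G1 X-12.23 Y23.91 E7.4125
G1 X-15.82 Y21.84 E7.7985
G1 X-17.89 Y18.25 E8.1844
G1 X-17.89 Y14.11 E8.5699

At z = 5.32 mm: the cube is present — its section is the full 27×16.5 rectangle; the r=8 cylinder at (13, 14) contributes a regular 12-gon of circumradius 8; Taking the union: the regions partially overlap (shared area 134.33 mm²), so overlapping operands fuse into one piece — 1 connected region; (whole slice rotated 75° about Z — lengths, areas and connectivity unchanged). The outline is a single polygon with 11 vertices. Extrusion per mm of travel: 0.8 × 0.28 / (π × 0.875²) = 0.093128. Accumulating E over each segment gives final E = 8.5699.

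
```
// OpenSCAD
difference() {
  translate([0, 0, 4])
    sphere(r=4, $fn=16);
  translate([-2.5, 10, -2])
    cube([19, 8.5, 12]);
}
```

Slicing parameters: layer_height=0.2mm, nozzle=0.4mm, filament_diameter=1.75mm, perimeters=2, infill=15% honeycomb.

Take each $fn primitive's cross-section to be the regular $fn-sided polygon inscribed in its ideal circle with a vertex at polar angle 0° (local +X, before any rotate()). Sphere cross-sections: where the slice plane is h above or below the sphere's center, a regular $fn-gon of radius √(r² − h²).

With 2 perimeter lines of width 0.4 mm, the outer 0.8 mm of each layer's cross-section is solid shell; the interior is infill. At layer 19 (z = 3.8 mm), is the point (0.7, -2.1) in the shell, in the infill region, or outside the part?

infill

At z = 3.8 mm: the r=4 sphere slices to a regular 16-gon of circumradius 3.995 (√(r²−h²) with h=0.2 from center); the cube at (-2.5, 10) (footprint 19×8.5) is included at this height; Subtracting the remaining from the first: starting from the r=4 sphere, the 19×8.5 cube at (-2.5, 10) misses the remaining region (no effect) — 1 connected region. Overall, the cross-section is a single solid region. The nearest boundary edge runs (1.53, -3.69)→(-0.00, -3.99); distance from the point to it = 1.72 mm. The point is inside the cross-section and 1.72 mm from the nearest boundary — more than the 0.8 mm shell width (2 × 0.4), so it's in the infill interior.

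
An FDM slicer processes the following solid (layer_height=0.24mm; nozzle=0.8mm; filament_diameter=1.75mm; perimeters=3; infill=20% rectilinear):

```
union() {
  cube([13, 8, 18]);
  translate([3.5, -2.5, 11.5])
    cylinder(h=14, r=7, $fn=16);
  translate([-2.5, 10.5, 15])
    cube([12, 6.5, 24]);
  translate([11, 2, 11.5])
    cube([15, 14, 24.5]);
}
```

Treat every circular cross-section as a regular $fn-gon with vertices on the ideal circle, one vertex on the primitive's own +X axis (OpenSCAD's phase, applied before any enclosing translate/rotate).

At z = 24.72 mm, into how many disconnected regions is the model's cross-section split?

At z = 24.72 mm: the cube is absent (z outside [0, 18]); the cylinder at (3.5, -2.5): section is a regular 16-gon, circumradius r=7; the 12×6.5 cube at (-2.5, 10.5) contributes its full rectangle; the 15×14 cube at (11, 2) contributes its full rectangle; Taking the union: the 3 present regions are separate (no shared area or edge), so areas and boundary lengths simply add and each stays a separate island — 3 connected regions. The result has 3 disconnected regions.

3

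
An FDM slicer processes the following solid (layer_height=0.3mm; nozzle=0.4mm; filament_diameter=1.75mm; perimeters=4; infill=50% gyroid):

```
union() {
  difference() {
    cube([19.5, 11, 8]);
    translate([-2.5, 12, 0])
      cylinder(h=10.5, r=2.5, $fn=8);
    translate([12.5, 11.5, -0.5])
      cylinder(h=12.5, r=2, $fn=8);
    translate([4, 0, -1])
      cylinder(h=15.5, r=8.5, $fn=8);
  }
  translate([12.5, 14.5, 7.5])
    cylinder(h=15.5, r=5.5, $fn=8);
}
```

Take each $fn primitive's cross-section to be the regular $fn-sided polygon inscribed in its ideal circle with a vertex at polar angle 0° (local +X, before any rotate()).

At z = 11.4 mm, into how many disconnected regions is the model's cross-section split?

1

At z = 11.4 mm: the cube does not reach this height (z outside [0, 8]); the cylinder at (-2.5, 12) does not reach this height (z outside [0, 10.5]); the r=2 cylinder at (12.5, 11.5) contributes a regular 8-gon of circumradius 2; the r=8.5 cylinder at (4, 0) contributes a regular 8-gon of circumradius 8.5; Taking the first minus the rest: the first operand is absent here, so nothing remains; the cylinder at (12.5, 14.5): section is a regular 8-gon, circumradius r=5.5; Combining (union): only the r=5.5 cylinder at (12.5, 14.5) is present, so the union is just that shape — 1 connected region. The result has 1 disconnected region.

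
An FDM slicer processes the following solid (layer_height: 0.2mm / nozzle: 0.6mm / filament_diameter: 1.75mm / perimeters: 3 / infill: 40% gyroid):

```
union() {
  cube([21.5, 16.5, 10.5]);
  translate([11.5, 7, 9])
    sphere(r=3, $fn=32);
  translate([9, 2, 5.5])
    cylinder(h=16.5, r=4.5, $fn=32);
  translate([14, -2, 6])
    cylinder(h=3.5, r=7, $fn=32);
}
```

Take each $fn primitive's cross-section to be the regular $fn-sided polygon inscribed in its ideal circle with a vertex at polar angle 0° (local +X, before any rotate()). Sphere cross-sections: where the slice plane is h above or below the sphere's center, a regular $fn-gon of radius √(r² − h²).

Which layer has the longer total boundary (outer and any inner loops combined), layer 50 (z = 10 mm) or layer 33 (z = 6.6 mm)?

Layer 50 (z = 10): the cube (footprint 21.5×16.5) is included at this height (perimeter 76.00 mm); the sphere at (11.5, 7): section is a regular 32-gon, circumradius = √(r²−h²) = √(3²−1²) = 2.828 (perimeter = 2·32·2.828·sin(180°/32) = 17.74 mm); the r=4.5 cylinder at (9, 2) gives a regular 32-gon of circumradius 4.5 (constant along its height) (perimeter = 2·32·4.500·sin(180°/32) = 28.23 mm); the cylinder at (14, -2) is not intersected at this z (z outside [6, 9.5]); Combining (union): the regions partially overlap (shared area 73.91 mm²), so the edge portions inside another operand are dropped and the merged outline is re-measured after clipping — boundary = 77.94 mm. So its perimeter = 77.94 mm. Layer 33 (z = 6.6): the 21.5×16.5 cube contributes its full rectangle (perimeter 76.00 mm); the sphere at (11.5, 7): section is a regular 32-gon, circumradius = √(r²−h²) = √(3²−2.4²) = 1.800 (perimeter = 2·32·1.800·sin(180°/32) = 11.29 mm); the r=4.5 cylinder at (9, 2) contributes a regular 32-gon of circumradius 4.5 (perimeter = 2·32·4.500·sin(180°/32) = 28.23 mm); the r=7 cylinder at (14, -2) contributes a regular 32-gon of circumradius 7 (perimeter = 2·32·7.000·sin(180°/32) = 43.91 mm); Combining (union): the regions partially overlap (shared area 119.56 mm²), so the edge portions inside another operand are dropped and the merged outline is re-measured after clipping — boundary = 87.20 mm. So its perimeter = 87.20 mm. Layer 33 is larger (87.20 vs 77.94 mm).

layer 33 (z = 6.6 mm)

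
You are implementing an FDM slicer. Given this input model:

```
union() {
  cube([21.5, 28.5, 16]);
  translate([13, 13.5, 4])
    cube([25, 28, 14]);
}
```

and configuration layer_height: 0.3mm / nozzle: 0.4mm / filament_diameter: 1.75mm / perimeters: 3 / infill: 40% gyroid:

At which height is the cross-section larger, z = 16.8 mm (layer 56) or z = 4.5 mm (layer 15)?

Layer 56 (z = 16.8): the cube is not intersected at this z (z outside [0, 16]); the cube at (13, 13.5) is present — its section is the full 25×28 rectangle (area 700.00 mm²); Taking the union: only the 25×28 cube at (13, 13.5) is present, so the union is just that shape — area = 700.00 mm². So its area = 700.00 mm². Layer 15 (z = 4.5): the 21.5×28.5 cube contributes its full rectangle (area 612.75 mm²); the cube at (13, 13.5) (footprint 25×28) is included at this height (area 700.00 mm²); Merging all regions: the regions partially overlap — summed areas 1312.75 mm² minus the doubly-counted overlap 127.50 mm² gives 1185.25 mm² — area = 1185.25 mm². So its area = 1185.25 mm². Layer 15 is larger (1185.25 vs 700.00 mm²).

layer 15 (z = 4.5 mm)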